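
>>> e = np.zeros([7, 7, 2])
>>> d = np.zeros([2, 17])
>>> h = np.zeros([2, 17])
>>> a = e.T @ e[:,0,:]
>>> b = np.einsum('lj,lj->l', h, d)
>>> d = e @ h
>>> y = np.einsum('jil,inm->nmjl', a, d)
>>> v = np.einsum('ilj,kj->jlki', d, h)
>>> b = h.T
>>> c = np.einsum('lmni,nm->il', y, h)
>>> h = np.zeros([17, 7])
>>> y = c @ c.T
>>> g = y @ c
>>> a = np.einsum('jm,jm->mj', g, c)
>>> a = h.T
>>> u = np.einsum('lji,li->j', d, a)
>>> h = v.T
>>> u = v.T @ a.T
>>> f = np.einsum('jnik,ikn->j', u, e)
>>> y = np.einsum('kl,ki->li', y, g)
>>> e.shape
(7, 7, 2)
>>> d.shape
(7, 7, 17)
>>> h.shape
(7, 2, 7, 17)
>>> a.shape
(7, 17)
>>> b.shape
(17, 2)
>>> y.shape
(2, 7)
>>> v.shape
(17, 7, 2, 7)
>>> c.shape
(2, 7)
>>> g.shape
(2, 7)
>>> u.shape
(7, 2, 7, 7)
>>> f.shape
(7,)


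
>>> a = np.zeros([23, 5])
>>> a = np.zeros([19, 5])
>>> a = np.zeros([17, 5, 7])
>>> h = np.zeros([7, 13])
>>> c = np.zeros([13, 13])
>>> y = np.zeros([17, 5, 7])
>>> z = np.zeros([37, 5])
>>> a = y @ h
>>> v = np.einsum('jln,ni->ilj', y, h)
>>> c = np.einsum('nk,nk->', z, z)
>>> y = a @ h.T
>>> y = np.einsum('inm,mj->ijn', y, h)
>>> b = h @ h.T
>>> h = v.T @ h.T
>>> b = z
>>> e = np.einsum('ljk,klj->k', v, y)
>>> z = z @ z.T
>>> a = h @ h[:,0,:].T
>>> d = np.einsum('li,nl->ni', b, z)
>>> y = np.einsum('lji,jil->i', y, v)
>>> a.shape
(17, 5, 17)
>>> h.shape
(17, 5, 7)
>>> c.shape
()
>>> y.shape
(5,)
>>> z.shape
(37, 37)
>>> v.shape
(13, 5, 17)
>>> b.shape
(37, 5)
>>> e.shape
(17,)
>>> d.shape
(37, 5)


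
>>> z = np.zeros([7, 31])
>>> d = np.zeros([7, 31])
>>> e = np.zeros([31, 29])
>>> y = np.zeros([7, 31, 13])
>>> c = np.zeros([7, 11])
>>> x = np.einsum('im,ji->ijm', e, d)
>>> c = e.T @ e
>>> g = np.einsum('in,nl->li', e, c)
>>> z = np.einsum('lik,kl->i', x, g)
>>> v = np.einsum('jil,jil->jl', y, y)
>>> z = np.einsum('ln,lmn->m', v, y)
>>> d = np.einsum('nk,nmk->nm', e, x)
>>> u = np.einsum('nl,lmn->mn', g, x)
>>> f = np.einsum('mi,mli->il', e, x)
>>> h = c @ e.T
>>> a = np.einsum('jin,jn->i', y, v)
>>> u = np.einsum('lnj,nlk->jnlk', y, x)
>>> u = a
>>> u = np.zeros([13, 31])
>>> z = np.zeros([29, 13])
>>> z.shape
(29, 13)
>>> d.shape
(31, 7)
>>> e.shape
(31, 29)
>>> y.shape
(7, 31, 13)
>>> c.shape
(29, 29)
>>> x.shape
(31, 7, 29)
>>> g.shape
(29, 31)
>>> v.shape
(7, 13)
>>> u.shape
(13, 31)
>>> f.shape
(29, 7)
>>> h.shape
(29, 31)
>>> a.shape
(31,)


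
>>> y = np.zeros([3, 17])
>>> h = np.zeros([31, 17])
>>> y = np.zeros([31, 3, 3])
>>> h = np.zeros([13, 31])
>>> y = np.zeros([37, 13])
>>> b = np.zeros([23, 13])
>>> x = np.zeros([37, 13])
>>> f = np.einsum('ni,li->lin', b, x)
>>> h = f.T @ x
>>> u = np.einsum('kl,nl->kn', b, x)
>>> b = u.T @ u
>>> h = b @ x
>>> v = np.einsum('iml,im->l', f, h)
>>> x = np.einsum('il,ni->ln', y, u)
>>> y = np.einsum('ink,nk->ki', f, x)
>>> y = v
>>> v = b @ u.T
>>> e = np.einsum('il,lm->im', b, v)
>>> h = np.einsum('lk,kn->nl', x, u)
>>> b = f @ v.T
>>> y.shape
(23,)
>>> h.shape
(37, 13)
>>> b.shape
(37, 13, 37)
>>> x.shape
(13, 23)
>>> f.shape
(37, 13, 23)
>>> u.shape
(23, 37)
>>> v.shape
(37, 23)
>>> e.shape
(37, 23)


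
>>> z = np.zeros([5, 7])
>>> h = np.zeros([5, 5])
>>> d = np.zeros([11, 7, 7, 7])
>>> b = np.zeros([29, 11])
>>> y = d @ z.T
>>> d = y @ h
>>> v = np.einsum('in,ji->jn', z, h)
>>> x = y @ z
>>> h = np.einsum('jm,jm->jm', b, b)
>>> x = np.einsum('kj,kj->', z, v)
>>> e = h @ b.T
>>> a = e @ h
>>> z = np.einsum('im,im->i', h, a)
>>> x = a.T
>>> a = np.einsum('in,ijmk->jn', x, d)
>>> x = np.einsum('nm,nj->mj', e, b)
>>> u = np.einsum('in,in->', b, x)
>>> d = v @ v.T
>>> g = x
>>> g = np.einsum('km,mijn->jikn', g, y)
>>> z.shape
(29,)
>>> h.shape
(29, 11)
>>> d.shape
(5, 5)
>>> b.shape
(29, 11)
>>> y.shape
(11, 7, 7, 5)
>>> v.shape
(5, 7)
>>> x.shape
(29, 11)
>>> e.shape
(29, 29)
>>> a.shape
(7, 29)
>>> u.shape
()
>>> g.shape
(7, 7, 29, 5)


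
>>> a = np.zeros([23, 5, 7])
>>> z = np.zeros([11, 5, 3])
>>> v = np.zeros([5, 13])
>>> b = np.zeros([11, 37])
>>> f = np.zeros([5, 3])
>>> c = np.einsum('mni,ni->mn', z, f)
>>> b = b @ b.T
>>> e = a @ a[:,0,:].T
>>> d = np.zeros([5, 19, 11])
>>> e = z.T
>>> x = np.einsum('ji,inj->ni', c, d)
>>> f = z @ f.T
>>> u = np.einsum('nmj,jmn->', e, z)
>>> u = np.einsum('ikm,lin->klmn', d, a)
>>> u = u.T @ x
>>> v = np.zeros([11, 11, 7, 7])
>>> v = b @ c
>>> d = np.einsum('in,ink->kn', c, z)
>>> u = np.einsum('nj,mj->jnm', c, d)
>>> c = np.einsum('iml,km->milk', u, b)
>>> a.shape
(23, 5, 7)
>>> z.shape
(11, 5, 3)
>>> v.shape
(11, 5)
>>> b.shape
(11, 11)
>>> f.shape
(11, 5, 5)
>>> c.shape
(11, 5, 3, 11)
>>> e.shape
(3, 5, 11)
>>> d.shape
(3, 5)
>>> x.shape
(19, 5)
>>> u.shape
(5, 11, 3)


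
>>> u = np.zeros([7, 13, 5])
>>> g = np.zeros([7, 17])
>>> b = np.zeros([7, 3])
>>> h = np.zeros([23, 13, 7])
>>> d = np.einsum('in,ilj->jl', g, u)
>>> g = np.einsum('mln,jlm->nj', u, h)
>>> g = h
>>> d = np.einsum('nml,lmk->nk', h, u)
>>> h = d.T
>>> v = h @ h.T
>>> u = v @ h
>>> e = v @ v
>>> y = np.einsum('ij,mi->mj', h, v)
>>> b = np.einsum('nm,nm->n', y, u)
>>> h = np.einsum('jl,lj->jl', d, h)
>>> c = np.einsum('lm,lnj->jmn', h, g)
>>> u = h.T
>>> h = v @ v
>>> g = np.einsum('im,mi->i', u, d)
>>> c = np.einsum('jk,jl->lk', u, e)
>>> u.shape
(5, 23)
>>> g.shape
(5,)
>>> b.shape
(5,)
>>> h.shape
(5, 5)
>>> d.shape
(23, 5)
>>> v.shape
(5, 5)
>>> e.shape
(5, 5)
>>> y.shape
(5, 23)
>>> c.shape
(5, 23)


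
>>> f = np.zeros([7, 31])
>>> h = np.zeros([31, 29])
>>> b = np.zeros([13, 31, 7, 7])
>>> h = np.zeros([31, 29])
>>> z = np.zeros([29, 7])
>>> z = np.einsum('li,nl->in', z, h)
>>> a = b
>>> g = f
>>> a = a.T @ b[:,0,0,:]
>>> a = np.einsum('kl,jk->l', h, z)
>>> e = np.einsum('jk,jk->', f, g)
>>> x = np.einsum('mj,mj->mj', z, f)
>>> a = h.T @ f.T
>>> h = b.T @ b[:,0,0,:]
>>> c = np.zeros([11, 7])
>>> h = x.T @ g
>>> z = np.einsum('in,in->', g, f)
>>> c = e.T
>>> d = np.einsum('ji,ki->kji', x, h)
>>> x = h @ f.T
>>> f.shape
(7, 31)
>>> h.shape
(31, 31)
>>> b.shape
(13, 31, 7, 7)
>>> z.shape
()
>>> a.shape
(29, 7)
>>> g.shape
(7, 31)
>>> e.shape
()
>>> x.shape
(31, 7)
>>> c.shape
()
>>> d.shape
(31, 7, 31)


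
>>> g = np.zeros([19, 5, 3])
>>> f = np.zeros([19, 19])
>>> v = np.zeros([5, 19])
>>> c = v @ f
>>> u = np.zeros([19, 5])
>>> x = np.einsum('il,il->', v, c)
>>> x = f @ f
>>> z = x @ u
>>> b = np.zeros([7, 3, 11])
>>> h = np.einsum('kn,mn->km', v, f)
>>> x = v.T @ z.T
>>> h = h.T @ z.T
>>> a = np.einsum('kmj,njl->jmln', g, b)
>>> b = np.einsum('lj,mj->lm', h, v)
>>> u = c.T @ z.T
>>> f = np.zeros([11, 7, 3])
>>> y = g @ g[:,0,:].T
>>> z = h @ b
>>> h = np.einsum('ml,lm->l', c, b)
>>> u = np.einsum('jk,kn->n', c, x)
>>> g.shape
(19, 5, 3)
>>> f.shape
(11, 7, 3)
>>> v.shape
(5, 19)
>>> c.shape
(5, 19)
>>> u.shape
(19,)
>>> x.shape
(19, 19)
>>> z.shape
(19, 5)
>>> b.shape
(19, 5)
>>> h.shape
(19,)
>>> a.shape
(3, 5, 11, 7)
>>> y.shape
(19, 5, 19)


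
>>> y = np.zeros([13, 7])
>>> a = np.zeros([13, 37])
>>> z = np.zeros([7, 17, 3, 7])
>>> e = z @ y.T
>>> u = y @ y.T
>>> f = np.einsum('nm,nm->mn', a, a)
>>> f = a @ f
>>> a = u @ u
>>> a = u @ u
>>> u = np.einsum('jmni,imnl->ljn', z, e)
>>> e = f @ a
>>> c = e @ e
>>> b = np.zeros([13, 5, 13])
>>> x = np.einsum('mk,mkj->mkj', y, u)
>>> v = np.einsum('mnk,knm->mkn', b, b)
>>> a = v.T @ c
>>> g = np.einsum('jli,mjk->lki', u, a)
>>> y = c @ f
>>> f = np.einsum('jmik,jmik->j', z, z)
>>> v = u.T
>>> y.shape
(13, 13)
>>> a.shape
(5, 13, 13)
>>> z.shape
(7, 17, 3, 7)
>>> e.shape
(13, 13)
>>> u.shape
(13, 7, 3)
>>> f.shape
(7,)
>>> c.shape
(13, 13)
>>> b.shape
(13, 5, 13)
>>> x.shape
(13, 7, 3)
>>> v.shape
(3, 7, 13)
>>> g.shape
(7, 13, 3)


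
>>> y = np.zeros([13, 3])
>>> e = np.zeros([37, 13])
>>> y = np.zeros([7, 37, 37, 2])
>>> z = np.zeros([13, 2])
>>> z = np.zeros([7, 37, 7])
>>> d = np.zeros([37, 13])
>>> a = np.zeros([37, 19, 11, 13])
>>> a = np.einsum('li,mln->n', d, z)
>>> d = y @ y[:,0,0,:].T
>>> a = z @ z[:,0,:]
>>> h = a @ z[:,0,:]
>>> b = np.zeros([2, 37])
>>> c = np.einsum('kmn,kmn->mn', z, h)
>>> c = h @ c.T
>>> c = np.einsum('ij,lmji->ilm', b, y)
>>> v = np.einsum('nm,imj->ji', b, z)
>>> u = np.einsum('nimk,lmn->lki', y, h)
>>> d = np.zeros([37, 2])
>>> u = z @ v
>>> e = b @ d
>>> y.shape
(7, 37, 37, 2)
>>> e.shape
(2, 2)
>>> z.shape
(7, 37, 7)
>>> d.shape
(37, 2)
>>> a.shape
(7, 37, 7)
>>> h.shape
(7, 37, 7)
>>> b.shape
(2, 37)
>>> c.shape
(2, 7, 37)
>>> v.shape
(7, 7)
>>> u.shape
(7, 37, 7)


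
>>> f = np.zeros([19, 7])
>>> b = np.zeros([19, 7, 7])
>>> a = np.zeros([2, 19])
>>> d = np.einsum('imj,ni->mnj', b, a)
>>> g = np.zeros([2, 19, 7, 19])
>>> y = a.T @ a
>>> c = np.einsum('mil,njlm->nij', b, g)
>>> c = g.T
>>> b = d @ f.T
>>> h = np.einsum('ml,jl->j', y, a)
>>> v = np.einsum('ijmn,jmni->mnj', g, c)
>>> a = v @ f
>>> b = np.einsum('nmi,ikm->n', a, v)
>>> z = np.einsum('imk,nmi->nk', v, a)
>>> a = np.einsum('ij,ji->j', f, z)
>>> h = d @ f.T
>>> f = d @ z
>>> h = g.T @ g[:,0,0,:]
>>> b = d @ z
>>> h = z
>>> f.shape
(7, 2, 19)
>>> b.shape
(7, 2, 19)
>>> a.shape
(7,)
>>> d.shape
(7, 2, 7)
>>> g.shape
(2, 19, 7, 19)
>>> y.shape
(19, 19)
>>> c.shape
(19, 7, 19, 2)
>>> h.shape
(7, 19)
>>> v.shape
(7, 19, 19)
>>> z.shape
(7, 19)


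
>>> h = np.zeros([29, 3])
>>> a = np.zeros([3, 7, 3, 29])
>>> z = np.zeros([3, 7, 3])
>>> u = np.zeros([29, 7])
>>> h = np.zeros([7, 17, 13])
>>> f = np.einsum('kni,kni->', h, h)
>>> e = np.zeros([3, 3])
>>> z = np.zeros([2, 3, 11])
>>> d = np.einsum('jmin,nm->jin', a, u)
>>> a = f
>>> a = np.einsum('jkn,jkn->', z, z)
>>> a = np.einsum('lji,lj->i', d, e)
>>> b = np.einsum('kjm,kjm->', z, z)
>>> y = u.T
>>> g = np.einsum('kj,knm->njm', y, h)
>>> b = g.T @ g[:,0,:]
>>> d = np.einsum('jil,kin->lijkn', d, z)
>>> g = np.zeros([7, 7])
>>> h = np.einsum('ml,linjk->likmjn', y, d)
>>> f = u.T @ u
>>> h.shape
(29, 3, 11, 7, 2, 3)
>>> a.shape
(29,)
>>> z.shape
(2, 3, 11)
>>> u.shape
(29, 7)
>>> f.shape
(7, 7)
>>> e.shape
(3, 3)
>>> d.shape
(29, 3, 3, 2, 11)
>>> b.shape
(13, 29, 13)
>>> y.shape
(7, 29)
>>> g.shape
(7, 7)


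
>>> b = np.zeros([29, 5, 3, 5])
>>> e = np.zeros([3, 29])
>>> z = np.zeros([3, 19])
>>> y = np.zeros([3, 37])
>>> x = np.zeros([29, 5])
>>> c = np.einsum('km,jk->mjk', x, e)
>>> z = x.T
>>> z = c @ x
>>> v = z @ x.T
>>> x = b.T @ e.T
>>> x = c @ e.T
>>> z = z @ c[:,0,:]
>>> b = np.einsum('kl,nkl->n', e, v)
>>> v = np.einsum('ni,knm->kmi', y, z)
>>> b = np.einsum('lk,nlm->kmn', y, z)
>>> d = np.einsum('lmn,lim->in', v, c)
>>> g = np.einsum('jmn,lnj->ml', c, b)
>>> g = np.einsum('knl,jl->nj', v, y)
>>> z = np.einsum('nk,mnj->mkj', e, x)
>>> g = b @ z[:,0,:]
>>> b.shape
(37, 29, 5)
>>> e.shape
(3, 29)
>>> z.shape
(5, 29, 3)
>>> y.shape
(3, 37)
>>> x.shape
(5, 3, 3)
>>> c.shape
(5, 3, 29)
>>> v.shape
(5, 29, 37)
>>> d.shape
(3, 37)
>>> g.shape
(37, 29, 3)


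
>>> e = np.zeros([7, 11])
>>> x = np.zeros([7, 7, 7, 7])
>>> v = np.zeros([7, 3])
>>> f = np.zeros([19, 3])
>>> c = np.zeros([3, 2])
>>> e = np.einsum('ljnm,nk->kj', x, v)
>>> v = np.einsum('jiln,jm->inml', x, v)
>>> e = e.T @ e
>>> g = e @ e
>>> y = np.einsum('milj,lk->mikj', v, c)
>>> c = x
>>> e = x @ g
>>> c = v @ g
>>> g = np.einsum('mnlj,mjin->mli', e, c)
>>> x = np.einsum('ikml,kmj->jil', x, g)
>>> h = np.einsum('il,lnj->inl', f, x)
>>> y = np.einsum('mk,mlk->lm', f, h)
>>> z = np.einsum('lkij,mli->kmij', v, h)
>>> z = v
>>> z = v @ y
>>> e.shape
(7, 7, 7, 7)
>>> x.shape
(3, 7, 7)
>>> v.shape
(7, 7, 3, 7)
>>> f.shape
(19, 3)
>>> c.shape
(7, 7, 3, 7)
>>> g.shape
(7, 7, 3)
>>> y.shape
(7, 19)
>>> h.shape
(19, 7, 3)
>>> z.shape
(7, 7, 3, 19)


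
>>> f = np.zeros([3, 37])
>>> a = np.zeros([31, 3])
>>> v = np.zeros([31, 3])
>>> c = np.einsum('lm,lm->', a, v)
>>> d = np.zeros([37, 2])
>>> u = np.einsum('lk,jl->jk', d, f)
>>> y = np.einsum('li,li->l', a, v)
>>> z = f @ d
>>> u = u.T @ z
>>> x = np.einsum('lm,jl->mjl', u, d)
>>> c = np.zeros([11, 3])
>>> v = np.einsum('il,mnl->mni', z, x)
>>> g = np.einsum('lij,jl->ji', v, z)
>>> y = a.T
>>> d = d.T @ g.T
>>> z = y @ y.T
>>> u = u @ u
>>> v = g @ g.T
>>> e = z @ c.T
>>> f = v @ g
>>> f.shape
(3, 37)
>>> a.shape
(31, 3)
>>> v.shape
(3, 3)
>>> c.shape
(11, 3)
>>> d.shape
(2, 3)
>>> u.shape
(2, 2)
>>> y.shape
(3, 31)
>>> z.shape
(3, 3)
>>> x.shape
(2, 37, 2)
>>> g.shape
(3, 37)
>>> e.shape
(3, 11)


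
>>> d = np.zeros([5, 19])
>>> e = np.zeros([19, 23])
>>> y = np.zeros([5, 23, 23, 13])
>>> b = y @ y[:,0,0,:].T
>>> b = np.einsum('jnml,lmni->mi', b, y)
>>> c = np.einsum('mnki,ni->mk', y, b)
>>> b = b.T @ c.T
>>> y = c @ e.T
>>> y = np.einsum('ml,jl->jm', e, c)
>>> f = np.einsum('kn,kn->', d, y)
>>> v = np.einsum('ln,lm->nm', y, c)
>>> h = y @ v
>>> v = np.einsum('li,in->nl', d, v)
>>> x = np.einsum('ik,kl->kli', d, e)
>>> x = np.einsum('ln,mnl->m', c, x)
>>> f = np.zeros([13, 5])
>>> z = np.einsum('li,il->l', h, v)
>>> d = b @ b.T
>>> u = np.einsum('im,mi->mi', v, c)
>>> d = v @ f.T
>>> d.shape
(23, 13)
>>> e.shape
(19, 23)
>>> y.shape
(5, 19)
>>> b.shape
(13, 5)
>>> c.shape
(5, 23)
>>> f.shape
(13, 5)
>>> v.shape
(23, 5)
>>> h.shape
(5, 23)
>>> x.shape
(19,)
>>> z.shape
(5,)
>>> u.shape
(5, 23)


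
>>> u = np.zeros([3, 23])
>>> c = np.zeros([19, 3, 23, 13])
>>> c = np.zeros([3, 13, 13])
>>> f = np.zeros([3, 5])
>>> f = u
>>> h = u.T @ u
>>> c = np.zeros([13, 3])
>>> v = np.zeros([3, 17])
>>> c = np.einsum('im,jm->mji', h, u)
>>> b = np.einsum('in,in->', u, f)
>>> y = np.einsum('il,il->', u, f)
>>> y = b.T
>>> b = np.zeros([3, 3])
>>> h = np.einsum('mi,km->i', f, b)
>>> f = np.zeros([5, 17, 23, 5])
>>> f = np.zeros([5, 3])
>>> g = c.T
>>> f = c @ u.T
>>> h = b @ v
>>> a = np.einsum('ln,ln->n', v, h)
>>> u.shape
(3, 23)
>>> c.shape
(23, 3, 23)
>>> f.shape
(23, 3, 3)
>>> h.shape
(3, 17)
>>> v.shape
(3, 17)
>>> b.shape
(3, 3)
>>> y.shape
()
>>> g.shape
(23, 3, 23)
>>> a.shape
(17,)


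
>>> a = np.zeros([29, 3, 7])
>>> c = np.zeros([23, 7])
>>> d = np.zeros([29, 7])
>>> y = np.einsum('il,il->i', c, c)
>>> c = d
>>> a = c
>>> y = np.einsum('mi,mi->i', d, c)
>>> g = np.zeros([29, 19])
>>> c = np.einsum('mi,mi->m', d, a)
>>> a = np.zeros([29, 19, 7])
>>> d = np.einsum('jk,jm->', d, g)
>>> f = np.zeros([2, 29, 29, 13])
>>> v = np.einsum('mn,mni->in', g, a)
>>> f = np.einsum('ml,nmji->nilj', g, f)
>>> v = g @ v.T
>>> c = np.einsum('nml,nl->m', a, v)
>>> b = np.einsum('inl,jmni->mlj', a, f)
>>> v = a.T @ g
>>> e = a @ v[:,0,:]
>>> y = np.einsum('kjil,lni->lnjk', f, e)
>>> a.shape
(29, 19, 7)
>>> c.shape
(19,)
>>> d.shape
()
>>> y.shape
(29, 19, 13, 2)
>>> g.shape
(29, 19)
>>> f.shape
(2, 13, 19, 29)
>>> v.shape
(7, 19, 19)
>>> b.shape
(13, 7, 2)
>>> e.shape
(29, 19, 19)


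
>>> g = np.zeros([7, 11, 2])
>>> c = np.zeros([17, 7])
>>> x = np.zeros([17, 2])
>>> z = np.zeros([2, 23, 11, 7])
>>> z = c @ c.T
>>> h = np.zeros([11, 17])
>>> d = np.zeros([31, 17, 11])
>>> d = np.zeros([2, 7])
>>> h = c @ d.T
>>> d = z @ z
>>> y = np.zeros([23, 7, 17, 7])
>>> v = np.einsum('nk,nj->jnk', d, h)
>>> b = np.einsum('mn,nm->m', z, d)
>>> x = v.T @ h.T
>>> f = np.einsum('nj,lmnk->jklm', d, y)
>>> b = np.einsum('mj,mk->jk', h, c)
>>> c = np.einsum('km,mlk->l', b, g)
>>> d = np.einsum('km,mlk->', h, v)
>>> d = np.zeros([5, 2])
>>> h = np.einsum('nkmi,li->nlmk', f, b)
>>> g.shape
(7, 11, 2)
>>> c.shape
(11,)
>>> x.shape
(17, 17, 17)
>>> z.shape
(17, 17)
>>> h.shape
(17, 2, 23, 7)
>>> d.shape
(5, 2)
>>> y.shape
(23, 7, 17, 7)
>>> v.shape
(2, 17, 17)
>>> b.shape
(2, 7)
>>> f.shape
(17, 7, 23, 7)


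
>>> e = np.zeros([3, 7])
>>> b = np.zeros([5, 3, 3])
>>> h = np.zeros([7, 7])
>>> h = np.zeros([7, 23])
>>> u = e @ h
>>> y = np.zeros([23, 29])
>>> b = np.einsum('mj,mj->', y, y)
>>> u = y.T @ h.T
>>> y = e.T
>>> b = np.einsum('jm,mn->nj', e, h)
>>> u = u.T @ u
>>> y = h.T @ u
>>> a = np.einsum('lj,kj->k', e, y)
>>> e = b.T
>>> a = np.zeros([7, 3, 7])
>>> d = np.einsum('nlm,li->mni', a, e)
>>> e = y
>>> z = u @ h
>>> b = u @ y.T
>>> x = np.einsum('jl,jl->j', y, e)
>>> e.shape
(23, 7)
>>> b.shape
(7, 23)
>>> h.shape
(7, 23)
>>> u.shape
(7, 7)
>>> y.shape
(23, 7)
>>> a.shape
(7, 3, 7)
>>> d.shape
(7, 7, 23)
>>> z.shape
(7, 23)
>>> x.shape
(23,)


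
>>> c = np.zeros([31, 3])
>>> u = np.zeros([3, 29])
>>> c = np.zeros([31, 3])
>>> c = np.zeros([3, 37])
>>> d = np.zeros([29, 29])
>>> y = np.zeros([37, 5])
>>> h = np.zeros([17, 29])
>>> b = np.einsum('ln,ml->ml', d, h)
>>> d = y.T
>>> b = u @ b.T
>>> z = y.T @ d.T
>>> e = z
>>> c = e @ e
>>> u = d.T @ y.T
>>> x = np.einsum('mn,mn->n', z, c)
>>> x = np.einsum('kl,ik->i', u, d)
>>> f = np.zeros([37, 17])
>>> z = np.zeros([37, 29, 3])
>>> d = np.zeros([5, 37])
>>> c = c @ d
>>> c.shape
(5, 37)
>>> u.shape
(37, 37)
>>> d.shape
(5, 37)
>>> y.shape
(37, 5)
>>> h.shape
(17, 29)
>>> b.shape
(3, 17)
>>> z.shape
(37, 29, 3)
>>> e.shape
(5, 5)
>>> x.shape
(5,)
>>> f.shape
(37, 17)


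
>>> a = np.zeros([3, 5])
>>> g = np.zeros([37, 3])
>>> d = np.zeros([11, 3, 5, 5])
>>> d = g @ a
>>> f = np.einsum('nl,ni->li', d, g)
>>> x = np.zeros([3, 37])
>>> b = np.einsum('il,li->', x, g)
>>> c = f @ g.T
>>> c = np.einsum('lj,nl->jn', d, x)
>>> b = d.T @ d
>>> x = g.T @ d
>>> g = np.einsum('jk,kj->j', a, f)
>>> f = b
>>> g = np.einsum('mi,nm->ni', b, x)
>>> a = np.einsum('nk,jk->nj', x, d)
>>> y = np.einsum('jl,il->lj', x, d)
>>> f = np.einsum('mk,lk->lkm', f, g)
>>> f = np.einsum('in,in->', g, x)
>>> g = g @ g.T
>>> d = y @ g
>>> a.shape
(3, 37)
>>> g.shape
(3, 3)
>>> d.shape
(5, 3)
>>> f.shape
()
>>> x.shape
(3, 5)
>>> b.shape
(5, 5)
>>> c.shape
(5, 3)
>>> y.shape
(5, 3)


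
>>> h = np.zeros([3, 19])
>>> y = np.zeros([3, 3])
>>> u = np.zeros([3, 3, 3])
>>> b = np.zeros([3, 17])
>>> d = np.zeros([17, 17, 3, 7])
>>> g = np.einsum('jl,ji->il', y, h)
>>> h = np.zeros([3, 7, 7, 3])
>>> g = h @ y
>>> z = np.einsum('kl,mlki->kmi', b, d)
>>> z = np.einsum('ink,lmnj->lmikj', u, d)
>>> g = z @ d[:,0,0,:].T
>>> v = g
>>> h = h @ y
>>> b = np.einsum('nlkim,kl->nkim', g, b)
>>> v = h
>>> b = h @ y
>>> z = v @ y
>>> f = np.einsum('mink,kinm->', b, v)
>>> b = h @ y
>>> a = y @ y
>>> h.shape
(3, 7, 7, 3)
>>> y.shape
(3, 3)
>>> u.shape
(3, 3, 3)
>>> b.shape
(3, 7, 7, 3)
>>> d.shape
(17, 17, 3, 7)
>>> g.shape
(17, 17, 3, 3, 17)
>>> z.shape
(3, 7, 7, 3)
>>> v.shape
(3, 7, 7, 3)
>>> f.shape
()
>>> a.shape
(3, 3)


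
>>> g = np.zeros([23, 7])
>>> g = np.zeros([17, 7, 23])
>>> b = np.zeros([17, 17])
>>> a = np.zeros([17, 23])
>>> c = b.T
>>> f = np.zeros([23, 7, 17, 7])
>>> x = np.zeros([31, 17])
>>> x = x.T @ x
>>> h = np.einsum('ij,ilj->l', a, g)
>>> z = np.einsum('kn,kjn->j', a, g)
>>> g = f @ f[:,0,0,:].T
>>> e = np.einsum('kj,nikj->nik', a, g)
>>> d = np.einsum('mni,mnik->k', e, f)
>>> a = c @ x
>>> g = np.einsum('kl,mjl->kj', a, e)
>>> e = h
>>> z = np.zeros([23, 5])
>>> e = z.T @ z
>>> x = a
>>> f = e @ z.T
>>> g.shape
(17, 7)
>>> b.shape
(17, 17)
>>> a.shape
(17, 17)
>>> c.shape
(17, 17)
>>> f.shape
(5, 23)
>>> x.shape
(17, 17)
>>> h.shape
(7,)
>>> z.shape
(23, 5)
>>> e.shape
(5, 5)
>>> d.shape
(7,)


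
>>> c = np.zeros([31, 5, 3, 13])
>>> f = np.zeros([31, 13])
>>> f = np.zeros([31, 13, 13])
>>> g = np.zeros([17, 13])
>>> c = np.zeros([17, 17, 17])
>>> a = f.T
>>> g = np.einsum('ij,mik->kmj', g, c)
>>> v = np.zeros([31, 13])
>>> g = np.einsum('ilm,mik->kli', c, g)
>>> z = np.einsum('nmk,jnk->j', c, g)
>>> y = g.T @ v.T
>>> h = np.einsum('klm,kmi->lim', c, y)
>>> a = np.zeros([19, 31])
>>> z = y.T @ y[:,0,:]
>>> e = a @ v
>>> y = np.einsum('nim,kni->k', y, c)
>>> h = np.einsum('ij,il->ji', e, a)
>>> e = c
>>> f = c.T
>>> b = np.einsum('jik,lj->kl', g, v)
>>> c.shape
(17, 17, 17)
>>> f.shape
(17, 17, 17)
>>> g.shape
(13, 17, 17)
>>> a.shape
(19, 31)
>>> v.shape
(31, 13)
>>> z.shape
(31, 17, 31)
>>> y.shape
(17,)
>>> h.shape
(13, 19)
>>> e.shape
(17, 17, 17)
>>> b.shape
(17, 31)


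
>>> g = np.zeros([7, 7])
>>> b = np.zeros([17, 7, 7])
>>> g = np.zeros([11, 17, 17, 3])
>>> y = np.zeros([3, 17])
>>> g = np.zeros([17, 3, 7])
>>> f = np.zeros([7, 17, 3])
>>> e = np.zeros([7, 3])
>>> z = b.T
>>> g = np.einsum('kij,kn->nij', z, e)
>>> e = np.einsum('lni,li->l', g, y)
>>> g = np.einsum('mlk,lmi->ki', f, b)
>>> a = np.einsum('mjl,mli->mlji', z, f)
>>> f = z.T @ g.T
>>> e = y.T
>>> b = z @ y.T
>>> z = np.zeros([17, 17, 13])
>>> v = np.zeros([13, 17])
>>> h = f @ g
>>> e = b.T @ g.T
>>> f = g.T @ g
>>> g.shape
(3, 7)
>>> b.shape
(7, 7, 3)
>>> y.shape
(3, 17)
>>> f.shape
(7, 7)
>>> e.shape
(3, 7, 3)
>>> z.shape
(17, 17, 13)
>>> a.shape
(7, 17, 7, 3)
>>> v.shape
(13, 17)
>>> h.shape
(17, 7, 7)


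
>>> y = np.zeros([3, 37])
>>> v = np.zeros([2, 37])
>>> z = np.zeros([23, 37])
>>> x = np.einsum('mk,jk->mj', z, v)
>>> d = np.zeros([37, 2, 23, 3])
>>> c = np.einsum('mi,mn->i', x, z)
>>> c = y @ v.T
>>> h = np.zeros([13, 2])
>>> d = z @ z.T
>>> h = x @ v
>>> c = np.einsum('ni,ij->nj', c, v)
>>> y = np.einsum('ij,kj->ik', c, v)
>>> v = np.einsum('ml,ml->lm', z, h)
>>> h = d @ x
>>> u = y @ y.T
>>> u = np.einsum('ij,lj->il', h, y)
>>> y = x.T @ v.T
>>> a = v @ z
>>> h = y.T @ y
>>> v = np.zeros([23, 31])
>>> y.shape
(2, 37)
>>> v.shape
(23, 31)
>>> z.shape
(23, 37)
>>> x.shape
(23, 2)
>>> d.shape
(23, 23)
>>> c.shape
(3, 37)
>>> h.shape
(37, 37)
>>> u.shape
(23, 3)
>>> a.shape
(37, 37)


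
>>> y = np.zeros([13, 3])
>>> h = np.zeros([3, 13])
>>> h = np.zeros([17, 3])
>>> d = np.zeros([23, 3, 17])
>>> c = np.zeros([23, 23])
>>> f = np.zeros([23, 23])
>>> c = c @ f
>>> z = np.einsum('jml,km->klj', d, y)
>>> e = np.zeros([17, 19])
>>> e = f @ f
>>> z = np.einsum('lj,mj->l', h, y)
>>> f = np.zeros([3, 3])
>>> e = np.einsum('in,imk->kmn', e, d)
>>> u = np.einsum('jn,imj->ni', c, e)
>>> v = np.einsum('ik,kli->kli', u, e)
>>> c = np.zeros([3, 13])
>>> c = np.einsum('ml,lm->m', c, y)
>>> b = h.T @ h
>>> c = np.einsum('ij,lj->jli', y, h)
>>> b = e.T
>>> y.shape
(13, 3)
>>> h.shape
(17, 3)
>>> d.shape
(23, 3, 17)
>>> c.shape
(3, 17, 13)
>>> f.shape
(3, 3)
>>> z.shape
(17,)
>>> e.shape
(17, 3, 23)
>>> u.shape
(23, 17)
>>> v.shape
(17, 3, 23)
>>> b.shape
(23, 3, 17)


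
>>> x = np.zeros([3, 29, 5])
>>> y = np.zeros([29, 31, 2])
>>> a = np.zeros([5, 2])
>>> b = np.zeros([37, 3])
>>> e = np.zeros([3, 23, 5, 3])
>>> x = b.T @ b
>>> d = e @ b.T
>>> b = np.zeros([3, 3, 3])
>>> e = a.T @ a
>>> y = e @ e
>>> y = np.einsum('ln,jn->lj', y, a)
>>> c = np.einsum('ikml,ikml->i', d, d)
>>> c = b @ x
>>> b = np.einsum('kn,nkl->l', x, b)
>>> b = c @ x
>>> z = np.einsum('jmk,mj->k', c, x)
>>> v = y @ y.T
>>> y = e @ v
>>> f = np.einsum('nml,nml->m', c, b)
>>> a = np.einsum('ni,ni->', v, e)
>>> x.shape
(3, 3)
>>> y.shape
(2, 2)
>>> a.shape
()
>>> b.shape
(3, 3, 3)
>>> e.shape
(2, 2)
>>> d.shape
(3, 23, 5, 37)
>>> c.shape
(3, 3, 3)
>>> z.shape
(3,)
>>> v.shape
(2, 2)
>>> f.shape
(3,)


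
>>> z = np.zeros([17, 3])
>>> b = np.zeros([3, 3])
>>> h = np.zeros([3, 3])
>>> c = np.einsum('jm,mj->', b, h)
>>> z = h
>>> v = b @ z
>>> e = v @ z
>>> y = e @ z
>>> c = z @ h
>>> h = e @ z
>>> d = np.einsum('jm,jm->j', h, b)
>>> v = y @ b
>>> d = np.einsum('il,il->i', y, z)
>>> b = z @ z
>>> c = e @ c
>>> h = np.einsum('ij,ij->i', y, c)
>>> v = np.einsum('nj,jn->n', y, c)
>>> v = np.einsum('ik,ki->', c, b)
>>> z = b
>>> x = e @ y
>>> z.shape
(3, 3)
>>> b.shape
(3, 3)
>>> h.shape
(3,)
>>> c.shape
(3, 3)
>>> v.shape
()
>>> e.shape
(3, 3)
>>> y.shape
(3, 3)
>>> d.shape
(3,)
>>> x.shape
(3, 3)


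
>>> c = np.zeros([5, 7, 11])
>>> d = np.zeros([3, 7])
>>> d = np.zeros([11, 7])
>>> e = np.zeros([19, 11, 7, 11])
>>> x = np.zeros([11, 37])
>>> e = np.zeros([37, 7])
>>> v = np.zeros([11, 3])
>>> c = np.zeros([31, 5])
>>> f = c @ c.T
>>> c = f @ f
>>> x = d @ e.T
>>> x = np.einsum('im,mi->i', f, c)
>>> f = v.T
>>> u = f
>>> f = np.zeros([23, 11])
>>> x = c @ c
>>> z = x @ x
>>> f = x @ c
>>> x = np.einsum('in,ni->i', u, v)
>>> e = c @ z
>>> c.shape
(31, 31)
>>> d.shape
(11, 7)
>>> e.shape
(31, 31)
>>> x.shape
(3,)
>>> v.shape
(11, 3)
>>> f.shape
(31, 31)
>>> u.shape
(3, 11)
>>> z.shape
(31, 31)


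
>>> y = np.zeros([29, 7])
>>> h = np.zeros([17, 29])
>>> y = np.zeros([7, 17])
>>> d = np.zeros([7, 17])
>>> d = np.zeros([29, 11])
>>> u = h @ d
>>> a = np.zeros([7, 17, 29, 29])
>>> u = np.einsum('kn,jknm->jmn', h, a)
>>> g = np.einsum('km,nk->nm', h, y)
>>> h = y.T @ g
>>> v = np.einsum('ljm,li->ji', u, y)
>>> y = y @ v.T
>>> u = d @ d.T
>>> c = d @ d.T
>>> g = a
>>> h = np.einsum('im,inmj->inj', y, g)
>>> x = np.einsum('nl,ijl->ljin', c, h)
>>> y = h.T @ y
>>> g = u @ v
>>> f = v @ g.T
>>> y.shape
(29, 17, 29)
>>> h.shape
(7, 17, 29)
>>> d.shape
(29, 11)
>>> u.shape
(29, 29)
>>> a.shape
(7, 17, 29, 29)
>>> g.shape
(29, 17)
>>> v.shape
(29, 17)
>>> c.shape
(29, 29)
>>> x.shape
(29, 17, 7, 29)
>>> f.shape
(29, 29)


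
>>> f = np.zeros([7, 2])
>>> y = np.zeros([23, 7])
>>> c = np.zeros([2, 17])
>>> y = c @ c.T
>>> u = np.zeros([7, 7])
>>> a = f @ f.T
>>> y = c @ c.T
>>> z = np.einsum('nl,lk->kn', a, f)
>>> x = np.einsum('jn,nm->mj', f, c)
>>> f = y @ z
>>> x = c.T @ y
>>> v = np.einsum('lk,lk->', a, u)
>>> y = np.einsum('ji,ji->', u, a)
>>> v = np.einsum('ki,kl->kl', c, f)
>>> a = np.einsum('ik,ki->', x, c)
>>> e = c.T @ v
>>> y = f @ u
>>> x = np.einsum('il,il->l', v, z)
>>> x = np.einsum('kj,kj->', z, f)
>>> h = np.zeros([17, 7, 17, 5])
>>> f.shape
(2, 7)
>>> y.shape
(2, 7)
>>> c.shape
(2, 17)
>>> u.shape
(7, 7)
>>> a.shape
()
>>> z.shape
(2, 7)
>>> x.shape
()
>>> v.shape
(2, 7)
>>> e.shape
(17, 7)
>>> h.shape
(17, 7, 17, 5)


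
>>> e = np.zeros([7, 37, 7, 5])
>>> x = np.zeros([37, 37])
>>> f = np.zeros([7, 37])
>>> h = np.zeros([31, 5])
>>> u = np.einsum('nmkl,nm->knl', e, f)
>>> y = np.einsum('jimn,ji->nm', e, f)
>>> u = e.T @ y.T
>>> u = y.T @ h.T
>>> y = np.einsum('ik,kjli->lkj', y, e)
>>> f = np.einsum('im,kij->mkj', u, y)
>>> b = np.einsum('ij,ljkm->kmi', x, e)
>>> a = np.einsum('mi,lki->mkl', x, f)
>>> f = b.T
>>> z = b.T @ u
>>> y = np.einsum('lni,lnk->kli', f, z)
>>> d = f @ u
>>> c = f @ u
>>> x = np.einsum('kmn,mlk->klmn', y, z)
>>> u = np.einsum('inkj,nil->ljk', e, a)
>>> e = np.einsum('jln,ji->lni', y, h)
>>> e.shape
(37, 7, 5)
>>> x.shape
(31, 5, 37, 7)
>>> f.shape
(37, 5, 7)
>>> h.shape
(31, 5)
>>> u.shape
(31, 5, 7)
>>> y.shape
(31, 37, 7)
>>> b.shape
(7, 5, 37)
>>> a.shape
(37, 7, 31)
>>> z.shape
(37, 5, 31)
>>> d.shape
(37, 5, 31)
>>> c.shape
(37, 5, 31)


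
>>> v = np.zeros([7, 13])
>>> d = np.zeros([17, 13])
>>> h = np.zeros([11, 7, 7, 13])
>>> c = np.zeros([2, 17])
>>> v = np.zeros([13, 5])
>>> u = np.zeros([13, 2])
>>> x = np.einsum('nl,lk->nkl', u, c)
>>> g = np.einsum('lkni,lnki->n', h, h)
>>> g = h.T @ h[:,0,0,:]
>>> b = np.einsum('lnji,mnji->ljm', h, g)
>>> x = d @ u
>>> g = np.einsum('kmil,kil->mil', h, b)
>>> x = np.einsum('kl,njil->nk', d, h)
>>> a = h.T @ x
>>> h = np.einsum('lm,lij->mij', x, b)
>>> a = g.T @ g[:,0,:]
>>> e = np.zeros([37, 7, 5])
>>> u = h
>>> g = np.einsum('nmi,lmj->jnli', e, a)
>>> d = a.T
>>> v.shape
(13, 5)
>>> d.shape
(13, 7, 13)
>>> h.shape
(17, 7, 13)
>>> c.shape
(2, 17)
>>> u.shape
(17, 7, 13)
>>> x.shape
(11, 17)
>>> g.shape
(13, 37, 13, 5)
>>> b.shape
(11, 7, 13)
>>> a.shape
(13, 7, 13)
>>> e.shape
(37, 7, 5)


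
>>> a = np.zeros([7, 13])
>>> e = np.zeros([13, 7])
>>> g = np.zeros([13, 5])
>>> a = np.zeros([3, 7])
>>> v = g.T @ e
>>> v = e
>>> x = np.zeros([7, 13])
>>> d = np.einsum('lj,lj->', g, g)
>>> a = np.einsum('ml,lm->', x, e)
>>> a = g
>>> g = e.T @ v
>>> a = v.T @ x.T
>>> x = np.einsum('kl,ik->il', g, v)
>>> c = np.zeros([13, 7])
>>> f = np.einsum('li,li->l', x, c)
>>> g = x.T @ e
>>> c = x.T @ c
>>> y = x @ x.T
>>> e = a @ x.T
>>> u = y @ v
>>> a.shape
(7, 7)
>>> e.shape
(7, 13)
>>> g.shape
(7, 7)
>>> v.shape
(13, 7)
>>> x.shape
(13, 7)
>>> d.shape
()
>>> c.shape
(7, 7)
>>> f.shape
(13,)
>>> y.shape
(13, 13)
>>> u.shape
(13, 7)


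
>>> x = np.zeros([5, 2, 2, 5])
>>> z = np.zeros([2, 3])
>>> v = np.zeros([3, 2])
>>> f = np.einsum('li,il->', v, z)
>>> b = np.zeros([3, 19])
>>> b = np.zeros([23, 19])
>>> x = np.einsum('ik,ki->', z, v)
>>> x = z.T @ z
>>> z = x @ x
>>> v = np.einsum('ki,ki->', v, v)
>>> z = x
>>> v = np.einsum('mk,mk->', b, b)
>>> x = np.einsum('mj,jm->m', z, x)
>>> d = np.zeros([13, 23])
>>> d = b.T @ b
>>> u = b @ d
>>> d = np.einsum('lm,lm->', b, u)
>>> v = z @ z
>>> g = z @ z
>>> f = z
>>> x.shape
(3,)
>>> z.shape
(3, 3)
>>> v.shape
(3, 3)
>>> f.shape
(3, 3)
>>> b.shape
(23, 19)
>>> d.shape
()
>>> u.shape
(23, 19)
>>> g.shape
(3, 3)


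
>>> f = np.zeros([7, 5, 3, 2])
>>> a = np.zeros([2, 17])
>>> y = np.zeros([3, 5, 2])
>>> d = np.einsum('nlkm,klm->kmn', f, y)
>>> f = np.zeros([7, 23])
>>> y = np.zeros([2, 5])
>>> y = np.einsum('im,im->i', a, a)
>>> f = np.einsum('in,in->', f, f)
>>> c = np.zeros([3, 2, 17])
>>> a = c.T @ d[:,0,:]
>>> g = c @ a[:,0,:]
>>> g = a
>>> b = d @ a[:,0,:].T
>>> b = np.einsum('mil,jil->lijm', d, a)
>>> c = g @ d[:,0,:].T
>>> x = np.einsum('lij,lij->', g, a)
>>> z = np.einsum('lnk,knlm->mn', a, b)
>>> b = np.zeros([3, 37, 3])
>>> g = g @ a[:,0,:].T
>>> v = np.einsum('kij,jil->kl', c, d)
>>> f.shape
()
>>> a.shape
(17, 2, 7)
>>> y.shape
(2,)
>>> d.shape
(3, 2, 7)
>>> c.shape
(17, 2, 3)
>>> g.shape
(17, 2, 17)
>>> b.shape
(3, 37, 3)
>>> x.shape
()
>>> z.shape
(3, 2)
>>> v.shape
(17, 7)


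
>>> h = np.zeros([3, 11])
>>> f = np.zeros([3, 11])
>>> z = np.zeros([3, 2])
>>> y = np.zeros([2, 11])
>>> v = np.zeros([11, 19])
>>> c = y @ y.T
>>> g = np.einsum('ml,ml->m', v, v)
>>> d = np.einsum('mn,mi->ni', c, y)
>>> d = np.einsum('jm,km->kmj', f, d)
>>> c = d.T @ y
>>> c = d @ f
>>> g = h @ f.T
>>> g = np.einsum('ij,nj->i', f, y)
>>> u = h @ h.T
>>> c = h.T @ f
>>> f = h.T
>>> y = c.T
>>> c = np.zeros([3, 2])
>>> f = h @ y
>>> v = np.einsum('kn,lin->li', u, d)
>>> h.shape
(3, 11)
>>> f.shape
(3, 11)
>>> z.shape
(3, 2)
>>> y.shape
(11, 11)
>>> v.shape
(2, 11)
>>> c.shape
(3, 2)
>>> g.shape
(3,)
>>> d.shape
(2, 11, 3)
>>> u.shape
(3, 3)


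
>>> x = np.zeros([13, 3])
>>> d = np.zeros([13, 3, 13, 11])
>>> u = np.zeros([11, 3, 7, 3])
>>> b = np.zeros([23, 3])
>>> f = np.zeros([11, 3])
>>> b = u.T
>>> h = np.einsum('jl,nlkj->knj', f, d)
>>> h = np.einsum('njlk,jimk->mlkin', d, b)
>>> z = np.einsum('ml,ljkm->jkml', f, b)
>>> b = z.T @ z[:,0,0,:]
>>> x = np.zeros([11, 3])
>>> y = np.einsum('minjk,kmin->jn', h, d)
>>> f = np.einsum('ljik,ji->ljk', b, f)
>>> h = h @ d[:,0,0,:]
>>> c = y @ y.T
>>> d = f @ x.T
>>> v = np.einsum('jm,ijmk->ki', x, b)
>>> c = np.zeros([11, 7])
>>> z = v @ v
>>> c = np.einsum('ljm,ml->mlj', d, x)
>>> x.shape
(11, 3)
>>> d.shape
(3, 11, 11)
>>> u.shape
(11, 3, 7, 3)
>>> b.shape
(3, 11, 3, 3)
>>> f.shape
(3, 11, 3)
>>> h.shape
(3, 13, 11, 7, 11)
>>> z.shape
(3, 3)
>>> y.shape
(7, 11)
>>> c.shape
(11, 3, 11)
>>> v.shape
(3, 3)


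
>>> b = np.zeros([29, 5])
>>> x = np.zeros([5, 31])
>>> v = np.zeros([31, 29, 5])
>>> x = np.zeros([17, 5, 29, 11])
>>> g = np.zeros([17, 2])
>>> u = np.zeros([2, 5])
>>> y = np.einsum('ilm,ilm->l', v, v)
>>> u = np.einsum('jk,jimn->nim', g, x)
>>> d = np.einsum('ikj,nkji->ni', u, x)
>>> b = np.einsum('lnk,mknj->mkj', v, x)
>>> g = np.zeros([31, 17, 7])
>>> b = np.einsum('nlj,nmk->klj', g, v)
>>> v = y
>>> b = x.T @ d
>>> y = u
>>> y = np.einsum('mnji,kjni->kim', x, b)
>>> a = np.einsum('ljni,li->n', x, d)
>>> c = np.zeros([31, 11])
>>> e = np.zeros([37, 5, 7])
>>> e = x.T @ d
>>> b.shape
(11, 29, 5, 11)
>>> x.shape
(17, 5, 29, 11)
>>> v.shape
(29,)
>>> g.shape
(31, 17, 7)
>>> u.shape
(11, 5, 29)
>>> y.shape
(11, 11, 17)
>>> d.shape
(17, 11)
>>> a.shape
(29,)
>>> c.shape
(31, 11)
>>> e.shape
(11, 29, 5, 11)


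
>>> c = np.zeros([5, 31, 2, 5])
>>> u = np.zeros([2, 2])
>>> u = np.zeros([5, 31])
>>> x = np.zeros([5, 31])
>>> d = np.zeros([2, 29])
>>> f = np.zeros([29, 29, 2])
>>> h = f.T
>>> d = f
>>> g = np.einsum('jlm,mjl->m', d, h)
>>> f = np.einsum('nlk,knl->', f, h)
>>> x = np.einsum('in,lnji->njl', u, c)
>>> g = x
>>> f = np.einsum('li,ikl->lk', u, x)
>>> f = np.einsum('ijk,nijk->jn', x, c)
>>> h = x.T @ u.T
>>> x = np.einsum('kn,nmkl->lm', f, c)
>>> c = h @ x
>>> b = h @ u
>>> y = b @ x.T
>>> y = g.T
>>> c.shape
(5, 2, 31)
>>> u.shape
(5, 31)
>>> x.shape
(5, 31)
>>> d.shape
(29, 29, 2)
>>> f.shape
(2, 5)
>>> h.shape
(5, 2, 5)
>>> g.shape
(31, 2, 5)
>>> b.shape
(5, 2, 31)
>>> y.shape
(5, 2, 31)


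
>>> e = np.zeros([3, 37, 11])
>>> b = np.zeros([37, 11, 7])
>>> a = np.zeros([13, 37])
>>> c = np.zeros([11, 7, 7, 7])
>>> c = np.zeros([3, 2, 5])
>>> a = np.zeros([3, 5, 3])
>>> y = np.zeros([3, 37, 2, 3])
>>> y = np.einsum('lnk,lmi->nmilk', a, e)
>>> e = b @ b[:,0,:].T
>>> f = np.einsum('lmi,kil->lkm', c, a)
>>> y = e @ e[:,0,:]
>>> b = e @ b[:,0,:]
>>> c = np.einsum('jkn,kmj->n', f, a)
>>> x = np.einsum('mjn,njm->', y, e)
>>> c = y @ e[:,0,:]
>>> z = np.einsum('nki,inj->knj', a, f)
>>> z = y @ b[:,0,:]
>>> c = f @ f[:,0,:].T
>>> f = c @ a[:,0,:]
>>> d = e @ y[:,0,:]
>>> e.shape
(37, 11, 37)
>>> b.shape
(37, 11, 7)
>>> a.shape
(3, 5, 3)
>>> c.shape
(3, 3, 3)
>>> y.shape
(37, 11, 37)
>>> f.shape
(3, 3, 3)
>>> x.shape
()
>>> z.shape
(37, 11, 7)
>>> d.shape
(37, 11, 37)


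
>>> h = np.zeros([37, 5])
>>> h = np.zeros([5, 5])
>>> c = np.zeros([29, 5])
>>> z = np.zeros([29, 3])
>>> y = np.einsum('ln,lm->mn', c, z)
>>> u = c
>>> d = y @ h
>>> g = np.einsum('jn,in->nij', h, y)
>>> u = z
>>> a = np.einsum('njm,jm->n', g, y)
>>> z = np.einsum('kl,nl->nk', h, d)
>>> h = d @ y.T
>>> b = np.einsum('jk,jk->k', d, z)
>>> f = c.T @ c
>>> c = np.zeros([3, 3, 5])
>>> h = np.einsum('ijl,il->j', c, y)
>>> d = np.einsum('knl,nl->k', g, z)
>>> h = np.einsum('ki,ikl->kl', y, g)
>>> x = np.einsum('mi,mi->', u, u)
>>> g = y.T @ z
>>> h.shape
(3, 5)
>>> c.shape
(3, 3, 5)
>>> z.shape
(3, 5)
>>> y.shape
(3, 5)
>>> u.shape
(29, 3)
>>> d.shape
(5,)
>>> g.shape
(5, 5)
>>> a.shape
(5,)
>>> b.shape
(5,)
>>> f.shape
(5, 5)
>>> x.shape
()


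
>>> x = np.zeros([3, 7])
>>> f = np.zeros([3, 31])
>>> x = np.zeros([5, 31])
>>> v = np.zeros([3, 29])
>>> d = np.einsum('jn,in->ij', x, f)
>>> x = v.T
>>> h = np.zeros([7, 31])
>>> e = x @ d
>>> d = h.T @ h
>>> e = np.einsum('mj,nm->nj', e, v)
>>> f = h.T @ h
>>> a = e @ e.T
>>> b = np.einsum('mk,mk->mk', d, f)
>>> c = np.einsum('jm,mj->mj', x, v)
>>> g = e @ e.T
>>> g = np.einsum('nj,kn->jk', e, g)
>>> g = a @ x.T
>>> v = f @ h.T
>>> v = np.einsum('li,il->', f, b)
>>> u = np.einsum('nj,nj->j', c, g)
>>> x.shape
(29, 3)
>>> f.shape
(31, 31)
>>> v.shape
()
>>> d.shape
(31, 31)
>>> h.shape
(7, 31)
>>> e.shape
(3, 5)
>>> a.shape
(3, 3)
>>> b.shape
(31, 31)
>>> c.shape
(3, 29)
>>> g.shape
(3, 29)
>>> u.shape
(29,)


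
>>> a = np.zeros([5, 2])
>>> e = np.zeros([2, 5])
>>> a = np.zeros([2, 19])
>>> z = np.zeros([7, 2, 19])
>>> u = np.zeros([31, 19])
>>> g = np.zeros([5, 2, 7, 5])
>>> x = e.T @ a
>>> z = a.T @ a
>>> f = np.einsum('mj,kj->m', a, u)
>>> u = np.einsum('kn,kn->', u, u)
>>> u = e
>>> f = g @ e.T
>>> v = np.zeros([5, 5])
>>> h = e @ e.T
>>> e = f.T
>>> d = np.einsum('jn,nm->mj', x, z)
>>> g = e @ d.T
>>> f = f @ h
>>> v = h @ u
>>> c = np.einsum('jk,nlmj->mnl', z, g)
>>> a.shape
(2, 19)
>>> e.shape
(2, 7, 2, 5)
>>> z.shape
(19, 19)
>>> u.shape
(2, 5)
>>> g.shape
(2, 7, 2, 19)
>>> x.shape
(5, 19)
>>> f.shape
(5, 2, 7, 2)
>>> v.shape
(2, 5)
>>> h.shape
(2, 2)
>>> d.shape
(19, 5)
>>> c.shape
(2, 2, 7)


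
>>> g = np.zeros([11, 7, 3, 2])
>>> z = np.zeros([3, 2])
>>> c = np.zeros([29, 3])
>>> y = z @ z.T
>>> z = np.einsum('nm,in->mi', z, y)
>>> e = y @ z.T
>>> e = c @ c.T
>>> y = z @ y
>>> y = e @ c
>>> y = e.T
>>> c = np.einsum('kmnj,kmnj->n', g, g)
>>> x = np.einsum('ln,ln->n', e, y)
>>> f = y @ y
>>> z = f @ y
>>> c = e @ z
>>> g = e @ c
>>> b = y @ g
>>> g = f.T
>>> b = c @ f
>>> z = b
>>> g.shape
(29, 29)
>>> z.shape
(29, 29)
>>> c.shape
(29, 29)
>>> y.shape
(29, 29)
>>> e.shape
(29, 29)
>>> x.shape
(29,)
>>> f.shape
(29, 29)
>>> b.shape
(29, 29)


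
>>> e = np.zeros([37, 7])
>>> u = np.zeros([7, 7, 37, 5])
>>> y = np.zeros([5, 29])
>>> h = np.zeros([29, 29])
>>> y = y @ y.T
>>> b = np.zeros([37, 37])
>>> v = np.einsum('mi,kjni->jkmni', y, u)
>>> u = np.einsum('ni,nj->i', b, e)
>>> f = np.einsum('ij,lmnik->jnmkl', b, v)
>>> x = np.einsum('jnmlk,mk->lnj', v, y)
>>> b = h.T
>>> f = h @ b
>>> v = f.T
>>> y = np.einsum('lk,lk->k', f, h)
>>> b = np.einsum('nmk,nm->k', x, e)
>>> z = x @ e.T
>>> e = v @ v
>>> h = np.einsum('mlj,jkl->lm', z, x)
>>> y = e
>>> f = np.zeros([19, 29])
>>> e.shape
(29, 29)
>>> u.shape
(37,)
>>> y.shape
(29, 29)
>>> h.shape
(7, 37)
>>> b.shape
(7,)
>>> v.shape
(29, 29)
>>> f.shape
(19, 29)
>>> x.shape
(37, 7, 7)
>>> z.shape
(37, 7, 37)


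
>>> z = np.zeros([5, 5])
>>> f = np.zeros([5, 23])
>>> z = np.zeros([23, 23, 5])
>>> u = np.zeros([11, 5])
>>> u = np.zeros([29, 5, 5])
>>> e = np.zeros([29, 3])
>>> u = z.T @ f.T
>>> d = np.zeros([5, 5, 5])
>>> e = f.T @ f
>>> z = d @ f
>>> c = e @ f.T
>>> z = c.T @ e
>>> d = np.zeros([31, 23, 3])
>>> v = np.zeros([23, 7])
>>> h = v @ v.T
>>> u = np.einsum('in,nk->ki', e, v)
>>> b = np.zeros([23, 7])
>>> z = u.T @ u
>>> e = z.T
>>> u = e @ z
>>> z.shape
(23, 23)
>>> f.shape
(5, 23)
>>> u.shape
(23, 23)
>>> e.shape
(23, 23)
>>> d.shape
(31, 23, 3)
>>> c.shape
(23, 5)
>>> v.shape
(23, 7)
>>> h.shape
(23, 23)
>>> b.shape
(23, 7)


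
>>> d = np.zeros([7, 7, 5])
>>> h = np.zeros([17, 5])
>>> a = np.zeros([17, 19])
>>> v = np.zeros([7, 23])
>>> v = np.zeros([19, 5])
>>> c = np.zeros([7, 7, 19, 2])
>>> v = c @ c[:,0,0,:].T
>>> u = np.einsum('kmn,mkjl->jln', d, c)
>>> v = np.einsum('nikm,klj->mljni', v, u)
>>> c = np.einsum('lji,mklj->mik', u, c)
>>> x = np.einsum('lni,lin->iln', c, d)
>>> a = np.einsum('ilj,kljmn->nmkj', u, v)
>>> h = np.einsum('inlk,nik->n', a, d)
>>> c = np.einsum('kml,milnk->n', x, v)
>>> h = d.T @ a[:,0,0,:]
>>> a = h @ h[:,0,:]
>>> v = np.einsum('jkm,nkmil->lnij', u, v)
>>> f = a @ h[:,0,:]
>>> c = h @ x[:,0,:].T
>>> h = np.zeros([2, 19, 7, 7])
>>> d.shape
(7, 7, 5)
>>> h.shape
(2, 19, 7, 7)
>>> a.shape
(5, 7, 5)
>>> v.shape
(7, 7, 7, 19)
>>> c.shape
(5, 7, 7)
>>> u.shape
(19, 2, 5)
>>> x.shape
(7, 7, 5)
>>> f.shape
(5, 7, 5)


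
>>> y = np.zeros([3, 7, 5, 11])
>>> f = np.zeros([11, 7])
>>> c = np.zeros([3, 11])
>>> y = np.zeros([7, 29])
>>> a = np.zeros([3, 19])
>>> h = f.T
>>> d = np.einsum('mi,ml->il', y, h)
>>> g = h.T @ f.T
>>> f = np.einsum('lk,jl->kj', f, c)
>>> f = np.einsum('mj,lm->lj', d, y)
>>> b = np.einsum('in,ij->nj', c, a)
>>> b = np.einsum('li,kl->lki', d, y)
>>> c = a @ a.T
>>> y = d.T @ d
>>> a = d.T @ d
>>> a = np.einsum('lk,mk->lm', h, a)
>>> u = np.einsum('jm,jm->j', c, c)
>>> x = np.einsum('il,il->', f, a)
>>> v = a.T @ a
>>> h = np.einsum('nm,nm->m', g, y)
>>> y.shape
(11, 11)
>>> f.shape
(7, 11)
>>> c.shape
(3, 3)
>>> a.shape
(7, 11)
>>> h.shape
(11,)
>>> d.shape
(29, 11)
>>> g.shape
(11, 11)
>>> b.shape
(29, 7, 11)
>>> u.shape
(3,)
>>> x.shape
()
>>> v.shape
(11, 11)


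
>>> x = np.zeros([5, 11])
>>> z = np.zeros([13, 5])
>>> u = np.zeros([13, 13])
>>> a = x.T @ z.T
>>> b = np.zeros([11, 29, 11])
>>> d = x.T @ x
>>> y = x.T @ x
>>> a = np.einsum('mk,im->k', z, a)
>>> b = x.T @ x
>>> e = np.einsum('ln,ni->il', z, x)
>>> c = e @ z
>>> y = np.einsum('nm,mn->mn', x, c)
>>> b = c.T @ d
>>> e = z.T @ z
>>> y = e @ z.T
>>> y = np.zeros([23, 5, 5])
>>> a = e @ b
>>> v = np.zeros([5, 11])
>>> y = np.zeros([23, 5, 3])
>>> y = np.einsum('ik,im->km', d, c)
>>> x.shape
(5, 11)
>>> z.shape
(13, 5)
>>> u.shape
(13, 13)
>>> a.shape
(5, 11)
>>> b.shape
(5, 11)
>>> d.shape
(11, 11)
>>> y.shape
(11, 5)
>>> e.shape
(5, 5)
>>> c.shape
(11, 5)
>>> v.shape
(5, 11)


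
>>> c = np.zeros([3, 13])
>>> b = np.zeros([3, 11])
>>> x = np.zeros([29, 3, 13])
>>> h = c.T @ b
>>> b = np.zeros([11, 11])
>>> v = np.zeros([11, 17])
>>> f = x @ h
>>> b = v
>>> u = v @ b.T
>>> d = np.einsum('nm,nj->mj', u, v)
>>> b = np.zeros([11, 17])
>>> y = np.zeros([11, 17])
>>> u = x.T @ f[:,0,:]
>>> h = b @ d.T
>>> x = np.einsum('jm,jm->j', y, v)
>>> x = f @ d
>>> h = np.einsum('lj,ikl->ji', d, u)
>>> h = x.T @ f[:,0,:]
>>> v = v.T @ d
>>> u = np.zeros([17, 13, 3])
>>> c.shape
(3, 13)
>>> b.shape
(11, 17)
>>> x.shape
(29, 3, 17)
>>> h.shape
(17, 3, 11)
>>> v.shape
(17, 17)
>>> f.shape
(29, 3, 11)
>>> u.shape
(17, 13, 3)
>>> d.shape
(11, 17)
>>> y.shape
(11, 17)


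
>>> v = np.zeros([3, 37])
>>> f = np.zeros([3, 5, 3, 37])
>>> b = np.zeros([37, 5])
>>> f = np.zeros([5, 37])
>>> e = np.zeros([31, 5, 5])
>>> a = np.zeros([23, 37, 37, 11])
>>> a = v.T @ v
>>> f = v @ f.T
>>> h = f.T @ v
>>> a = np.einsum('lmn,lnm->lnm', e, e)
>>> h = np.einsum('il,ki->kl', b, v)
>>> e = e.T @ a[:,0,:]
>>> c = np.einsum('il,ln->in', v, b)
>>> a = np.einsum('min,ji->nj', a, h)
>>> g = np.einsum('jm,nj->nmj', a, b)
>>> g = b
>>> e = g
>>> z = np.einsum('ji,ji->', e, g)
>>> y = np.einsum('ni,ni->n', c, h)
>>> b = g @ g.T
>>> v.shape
(3, 37)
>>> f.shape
(3, 5)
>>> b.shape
(37, 37)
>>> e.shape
(37, 5)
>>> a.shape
(5, 3)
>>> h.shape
(3, 5)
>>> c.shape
(3, 5)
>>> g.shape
(37, 5)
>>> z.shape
()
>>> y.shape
(3,)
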